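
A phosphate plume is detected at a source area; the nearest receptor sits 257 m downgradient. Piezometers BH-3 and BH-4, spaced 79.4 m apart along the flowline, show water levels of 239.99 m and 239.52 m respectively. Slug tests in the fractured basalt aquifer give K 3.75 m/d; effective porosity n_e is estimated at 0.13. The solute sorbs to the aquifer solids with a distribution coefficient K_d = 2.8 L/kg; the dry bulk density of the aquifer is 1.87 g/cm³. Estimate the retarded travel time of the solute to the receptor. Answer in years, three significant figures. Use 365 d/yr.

Hydraulic gradient i = (239.99 − 239.52) / 79.4 = 0.47 / 79.4 = 0.005919
Darcy flux q = K·i = 3.75 × 0.005919 = 0.02220 m/d
v = Ki/n = 3.75·0.005919/0.13 = 0.1708 m/d
Retardation R = 1 + ρ_b·K_d/n = 1 + 1.87×2.8/0.13 = 41.28
Contaminant velocity v_c = v/R = 0.1708/41.28 = 0.004137 m/d
t = L/v_c = 257/0.004137 = 62130 d
   = 62130/365 = 170 yr

170 years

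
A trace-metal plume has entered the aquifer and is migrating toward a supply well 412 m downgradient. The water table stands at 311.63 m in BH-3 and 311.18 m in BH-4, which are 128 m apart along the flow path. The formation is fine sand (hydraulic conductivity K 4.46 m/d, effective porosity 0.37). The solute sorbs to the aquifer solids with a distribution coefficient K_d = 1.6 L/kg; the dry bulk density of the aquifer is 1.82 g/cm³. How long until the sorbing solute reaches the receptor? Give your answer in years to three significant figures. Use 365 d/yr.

Hydraulic gradient i = (311.63 − 311.18) / 128 = 0.45 / 128 = 0.003516
q = Ki = 4.46 × 0.003516 = 0.01568 m/d
Seepage velocity v = q / n = 0.01568 / 0.37 = 0.04238 m/d
Retardation R = 1 + ρ_b·K_d/n = 1 + 1.82×1.6/0.37 = 8.870
Contaminant velocity v_c = v/R = 0.04238/8.870 = 0.004777 m/d
t = L/v_c = 412/0.004777 = 86240 d
   = 86240/365 = 236 yr

236 years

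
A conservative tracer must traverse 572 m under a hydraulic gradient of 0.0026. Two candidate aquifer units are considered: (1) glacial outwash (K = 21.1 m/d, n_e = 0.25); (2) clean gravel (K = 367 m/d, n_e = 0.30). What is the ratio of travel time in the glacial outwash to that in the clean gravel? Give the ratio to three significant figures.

14.5

Unit 1 (glacial outwash): v = 21.1×0.0026/0.25 = 0.2194 m/d, t = 572/0.2194 = 2607 d
Unit 2 (clean gravel): v = 367×0.0026/0.30 = 3.181 m/d, t = 572/3.181 = 179.8 d
t(glacial outwash) / t(clean gravel) = 2607/179.8 = 14.5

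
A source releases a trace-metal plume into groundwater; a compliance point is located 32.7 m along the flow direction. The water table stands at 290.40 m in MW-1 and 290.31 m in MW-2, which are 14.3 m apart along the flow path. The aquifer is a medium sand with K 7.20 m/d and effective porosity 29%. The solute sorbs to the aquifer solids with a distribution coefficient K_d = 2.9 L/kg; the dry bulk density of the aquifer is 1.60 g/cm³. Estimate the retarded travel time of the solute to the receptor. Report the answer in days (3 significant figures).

3560 days

Hydraulic gradient i = (290.40 − 290.31) / 14.3 = 0.09 / 14.3 = 0.006294
Darcy flux q = K·i = 7.20 × 0.006294 = 0.04531 m/d
Average linear velocity = 0.04531 / 0.29 = 0.1563 m/d
Retardation R = 1 + ρ_b·K_d/n = 1 + 1.60×2.9/0.29 = 17.00
Contaminant velocity v_c = v/R = 0.1563/17.00 = 0.009192 m/d
t = L/v_c = 32.7/0.009192 = 3558 d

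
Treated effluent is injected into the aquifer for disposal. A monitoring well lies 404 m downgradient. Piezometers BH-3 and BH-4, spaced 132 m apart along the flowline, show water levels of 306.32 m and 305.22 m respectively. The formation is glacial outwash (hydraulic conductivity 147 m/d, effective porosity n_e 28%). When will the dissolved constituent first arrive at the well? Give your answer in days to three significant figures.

Hydraulic gradient i = (306.32 − 305.22) / 132 = 1.10 / 132 = 0.008333
q = Ki = 147 × 0.008333 = 1.225 m/d
v = Ki/n = 147·0.008333/0.28 = 4.375 m/d
t = L / v = 404 / 4.375 = 92.34 d

92.3 days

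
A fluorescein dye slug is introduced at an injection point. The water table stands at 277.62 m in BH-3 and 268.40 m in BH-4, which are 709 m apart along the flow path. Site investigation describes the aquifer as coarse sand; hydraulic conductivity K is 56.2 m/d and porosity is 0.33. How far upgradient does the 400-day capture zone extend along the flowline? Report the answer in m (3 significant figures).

Hydraulic gradient i = (277.62 − 268.40) / 709 = 9.22 / 709 = 0.01300
Specific discharge q = 56.2 × 0.01300 = 0.7308 m/d
Average linear velocity = 0.7308 / 0.33 = 2.215 m/d
L = v × T = 2.215 × 400 = 885.9 m

886 m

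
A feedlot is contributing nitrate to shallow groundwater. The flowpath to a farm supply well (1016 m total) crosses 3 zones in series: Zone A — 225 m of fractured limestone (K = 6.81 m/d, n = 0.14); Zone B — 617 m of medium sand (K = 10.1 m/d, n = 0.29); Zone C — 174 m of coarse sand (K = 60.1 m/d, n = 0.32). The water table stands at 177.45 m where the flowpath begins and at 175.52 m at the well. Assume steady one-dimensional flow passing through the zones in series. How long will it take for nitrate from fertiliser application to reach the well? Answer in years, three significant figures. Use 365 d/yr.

Total head drop ΔH = 177.45 − 175.52 = 1.93 m
Steady 1-D flow in series ⇒ the Darcy flux q is identical in every zone and the zone head losses add (resistances L/K in series).
Σ(L/K) = 225/6.81 + 617/10.1 + 174/60.1 = 33.04 + 61.09 + 2.895 = 97.02 d
q = ΔH / Σ(L/K) = 1.93 / 97.02 = 0.01989 m/d (same in every zone)
Zone A: v = q/n = 0.01989/0.14 = 0.1421 m/d → t_A = 225/0.1421 = 1584 d
Zone B: v = q/n = 0.01989/0.29 = 0.06859 m/d → t_B = 617/0.06859 = 8995 d
Zone C: v = q/n = 0.01989/0.32 = 0.06216 m/d → t_C = 174/0.06216 = 2799 d
Total t = 1584 + 8995 + 2799 = 13380 d
   = 13380 / 365 = 36.7 yr

36.7 years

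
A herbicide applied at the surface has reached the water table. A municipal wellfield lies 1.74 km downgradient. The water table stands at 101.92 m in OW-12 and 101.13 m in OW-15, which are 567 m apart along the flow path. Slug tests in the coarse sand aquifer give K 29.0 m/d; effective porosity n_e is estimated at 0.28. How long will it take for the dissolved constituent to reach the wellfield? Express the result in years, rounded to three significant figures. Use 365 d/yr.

33.0 years

Hydraulic gradient i = (101.92 − 101.13) / 567 = 0.79 / 567 = 0.001393
Specific discharge q = 29.0 × 0.001393 = 0.04041 m/d
v_s = q/n_e = 0.04041/0.28 = 0.1443 m/d
L = 1.74 km = 1740 m
t = L / v = 1740 / 0.1443 = 12060 d
   = 12060 / 365 = 33.0 yr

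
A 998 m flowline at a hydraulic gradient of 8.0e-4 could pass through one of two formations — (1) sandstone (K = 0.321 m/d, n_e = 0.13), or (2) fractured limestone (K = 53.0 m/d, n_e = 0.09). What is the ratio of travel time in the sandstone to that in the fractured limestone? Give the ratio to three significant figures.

Unit 1 (sandstone): v = 0.321×8.0e-4/0.13 = 0.001975 m/d, t = 998/0.001975 = 505200 d
Unit 2 (fractured limestone): v = 53.0×8.0e-4/0.09 = 0.4711 m/d, t = 998/0.4711 = 2118 d
t(sandstone) / t(fractured limestone) = 505200/2118 = 238

238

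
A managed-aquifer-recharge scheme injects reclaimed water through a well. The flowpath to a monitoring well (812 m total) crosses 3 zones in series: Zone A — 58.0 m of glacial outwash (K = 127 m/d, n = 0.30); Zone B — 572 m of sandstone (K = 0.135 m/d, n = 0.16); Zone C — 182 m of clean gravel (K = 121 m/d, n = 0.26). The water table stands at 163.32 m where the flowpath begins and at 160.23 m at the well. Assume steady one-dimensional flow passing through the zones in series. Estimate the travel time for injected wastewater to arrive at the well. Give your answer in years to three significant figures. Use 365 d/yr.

587 years

Total head drop ΔH = 163.32 − 160.23 = 3.09 m
Steady 1-D flow in series ⇒ the Darcy flux q is identical in every zone and the zone head losses add (resistances L/K in series).
Σ(L/K) = 58.0/127 + 572/0.135 + 182/121 = 0.4567 + 4237 + 1.504 = 4239 d
q = ΔH / Σ(L/K) = 3.09 / 4239 = 7.289e-4 m/d (same in every zone)
Zone A: v = q/n = 7.289e-4/0.30 = 0.002430 m/d → t_A = 58.0/0.002430 = 23870 d
Zone B: v = q/n = 7.289e-4/0.16 = 0.004556 m/d → t_B = 572/0.004556 = 125600 d
Zone C: v = q/n = 7.289e-4/0.26 = 0.002804 m/d → t_C = 182/0.002804 = 64920 d
Total t = 23870 + 125600 + 64920 = 214300 d
   = 214300 / 365 = 587 yr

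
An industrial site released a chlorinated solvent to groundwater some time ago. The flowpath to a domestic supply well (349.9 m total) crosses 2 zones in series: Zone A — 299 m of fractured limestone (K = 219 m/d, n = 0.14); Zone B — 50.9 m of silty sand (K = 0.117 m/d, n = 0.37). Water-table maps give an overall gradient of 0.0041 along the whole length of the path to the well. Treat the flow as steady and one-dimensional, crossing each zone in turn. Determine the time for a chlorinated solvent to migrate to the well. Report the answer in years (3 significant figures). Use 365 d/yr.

50.6 years

For zones in series the flux q is common to all zones; the equivalent conductivity is the harmonic (thickness-weighted) mean, K_eq = L_total / Σ(L_j/K_j).
Σ(L/K) = 299/219 + 50.9/0.117 = 1.365 + 435.0 = 436.4 d
K_eq = L_total / Σ(L/K) = 349.9 / 436.4 = 0.8018 m/d
q = K_eq · i = 0.8018 × 0.0041 = 0.003287 m/d (same in every zone)
Zone A: v = q/n = 0.003287/0.14 = 0.02348 m/d → t_A = 299/0.02348 = 12730 d
Zone B: v = q/n = 0.003287/0.37 = 0.008885 m/d → t_B = 50.9/0.008885 = 5729 d
Total t = 12730 + 5729 = 18460 d
   = 18460 / 365 = 50.6 yr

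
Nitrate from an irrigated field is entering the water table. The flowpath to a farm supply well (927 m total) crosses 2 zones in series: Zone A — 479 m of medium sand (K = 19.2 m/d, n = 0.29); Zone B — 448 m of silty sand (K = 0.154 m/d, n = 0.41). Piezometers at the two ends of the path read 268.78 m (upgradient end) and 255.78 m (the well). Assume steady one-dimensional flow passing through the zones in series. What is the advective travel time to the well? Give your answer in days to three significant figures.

Total head drop ΔH = 268.78 − 255.78 = 13.00 m
Steady 1-D flow in series ⇒ the Darcy flux q is identical in every zone and the zone head losses add (resistances L/K in series).
Σ(L/K) = 479/19.2 + 448/0.154 = 24.95 + 2909 = 2934 d
q = ΔH / Σ(L/K) = 13.00 / 2934 = 0.004431 m/d (same in every zone)
Zone A: v = q/n = 0.004431/0.29 = 0.01528 m/d → t_A = 479/0.01528 = 31350 d
Zone B: v = q/n = 0.004431/0.41 = 0.01081 m/d → t_B = 448/0.01081 = 41460 d
Total t = 31350 + 41460 = 72810 d

72800 days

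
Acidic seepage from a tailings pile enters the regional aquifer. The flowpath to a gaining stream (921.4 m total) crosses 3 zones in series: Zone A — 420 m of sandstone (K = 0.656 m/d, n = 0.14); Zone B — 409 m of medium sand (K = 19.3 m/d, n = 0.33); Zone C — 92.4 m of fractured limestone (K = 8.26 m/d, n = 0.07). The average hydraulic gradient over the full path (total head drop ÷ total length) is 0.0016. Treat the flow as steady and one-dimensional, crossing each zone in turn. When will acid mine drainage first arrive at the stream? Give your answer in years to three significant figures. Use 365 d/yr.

Steady 1-D flow in series ⇒ the Darcy flux q is identical in every zone and the zone head losses add (resistances L/K in series).
Σ(L/K) = 420/0.656 + 409/19.3 + 92.4/8.26 = 640.2 + 21.19 + 11.19 = 672.6 d
K_eq = L_total / Σ(L/K) = 921.4 / 672.6 = 1.370 m/d
q = K_eq · i = 1.370 × 0.0016 = 0.002192 m/d (same in every zone)
Zone A: v = q/n = 0.002192/0.14 = 0.01566 m/d → t_A = 420/0.01566 = 26830 d
Zone B: v = q/n = 0.002192/0.33 = 0.006642 m/d → t_B = 409/0.006642 = 61580 d
Zone C: v = q/n = 0.002192/0.07 = 0.03131 m/d → t_C = 92.4/0.03131 = 2951 d
Total t = 26830 + 61580 + 2951 = 91360 d
   = 91360 / 365 = 250 yr

250 years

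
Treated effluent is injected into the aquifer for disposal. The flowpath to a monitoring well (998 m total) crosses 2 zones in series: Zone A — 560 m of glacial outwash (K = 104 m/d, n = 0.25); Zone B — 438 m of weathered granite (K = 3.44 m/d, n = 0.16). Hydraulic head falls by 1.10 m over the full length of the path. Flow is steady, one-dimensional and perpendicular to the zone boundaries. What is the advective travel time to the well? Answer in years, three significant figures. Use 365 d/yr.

69.4 years

Continuity: the same q passes through each zone, so ΔH = q·Σ(L_j/K_j) — the zones act as resistances in series.
Σ(L/K) = 560/104 + 438/3.44 = 5.385 + 127.3 = 132.7 d
q = ΔH / Σ(L/K) = 1.10 / 132.7 = 0.008289 m/d (same in every zone)
Zone A: v = q/n = 0.008289/0.25 = 0.03315 m/d → t_A = 560/0.03315 = 16890 d
Zone B: v = q/n = 0.008289/0.16 = 0.05180 m/d → t_B = 438/0.05180 = 8455 d
Total t = 16890 + 8455 = 25350 d
   = 25350 / 365 = 69.4 yr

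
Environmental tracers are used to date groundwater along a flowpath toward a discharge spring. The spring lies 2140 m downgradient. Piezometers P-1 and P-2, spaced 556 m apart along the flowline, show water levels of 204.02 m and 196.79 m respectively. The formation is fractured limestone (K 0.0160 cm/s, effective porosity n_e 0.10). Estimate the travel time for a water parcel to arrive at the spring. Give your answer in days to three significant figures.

1190 days

Hydraulic gradient i = (204.02 − 196.79) / 556 = 7.23 / 556 = 0.01300
K = 0.0160 cm/s × 864 = 13.82 m/d
Specific discharge q = 13.82 × 0.01300 = 0.1798 m/d
v = Ki/n = 13.82·0.01300/0.10 = 1.798 m/d
t = L / v = 2140 / 1.798 = 1190 d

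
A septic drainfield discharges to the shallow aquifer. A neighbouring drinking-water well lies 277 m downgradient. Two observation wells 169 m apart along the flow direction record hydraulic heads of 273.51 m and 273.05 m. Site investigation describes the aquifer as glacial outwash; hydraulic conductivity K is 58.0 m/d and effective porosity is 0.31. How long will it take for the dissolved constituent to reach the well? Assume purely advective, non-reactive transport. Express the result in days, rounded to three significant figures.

Hydraulic gradient i = (273.51 − 273.05) / 169 = 0.46 / 169 = 0.002722
q = Ki = 58.0 × 0.002722 = 0.1579 m/d
v_s = q/n_e = 0.1579/0.31 = 0.5093 m/d
t = L / v = 277 / 0.5093 = 543.9 d

544 days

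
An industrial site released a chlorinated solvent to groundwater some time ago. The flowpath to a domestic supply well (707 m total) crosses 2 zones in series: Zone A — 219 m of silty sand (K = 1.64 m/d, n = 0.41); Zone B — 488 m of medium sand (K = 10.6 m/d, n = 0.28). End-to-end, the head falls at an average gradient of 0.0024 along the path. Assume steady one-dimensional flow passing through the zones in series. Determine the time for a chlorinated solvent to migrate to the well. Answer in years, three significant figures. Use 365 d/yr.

For zones in series the flux q is common to all zones; the equivalent conductivity is the harmonic (thickness-weighted) mean, K_eq = L_total / Σ(L_j/K_j).
Σ(L/K) = 219/1.64 + 488/10.6 = 133.5 + 46.04 = 179.6 d
K_eq = L_total / Σ(L/K) = 707 / 179.6 = 3.937 m/d
q = K_eq · i = 3.937 × 0.0024 = 0.009449 m/d (same in every zone)
Zone A: v = q/n = 0.009449/0.41 = 0.02305 m/d → t_A = 219/0.02305 = 9503 d
Zone B: v = q/n = 0.009449/0.28 = 0.03375 m/d → t_B = 488/0.03375 = 14460 d
Total t = 9503 + 14460 = 23960 d
   = 23960 / 365 = 65.7 yr

65.7 years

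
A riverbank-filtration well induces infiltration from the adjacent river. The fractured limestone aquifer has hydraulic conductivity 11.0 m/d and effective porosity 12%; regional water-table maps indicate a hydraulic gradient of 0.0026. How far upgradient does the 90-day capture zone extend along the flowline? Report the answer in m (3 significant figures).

Darcy flux q = K·i = 11.0 × 0.0026 = 0.02860 m/d
Average linear velocity = 0.02860 / 0.12 = 0.2383 m/d
L = v × T = 0.2383 × 90 = 21.45 m

21.5 m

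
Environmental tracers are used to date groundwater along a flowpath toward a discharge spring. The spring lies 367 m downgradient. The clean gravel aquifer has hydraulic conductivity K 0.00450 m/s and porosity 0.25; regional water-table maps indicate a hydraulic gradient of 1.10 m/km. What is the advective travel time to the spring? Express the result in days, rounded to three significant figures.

215 days

K = 0.00450 m/s × 86400 s/d = 388.8 m/d
Darcy flux q = K·i = 388.8 × 0.0011 = 0.4277 m/d
Average linear velocity = 0.4277 / 0.25 = 1.711 m/d
t = L / v = 367 / 1.711 = 214.5 d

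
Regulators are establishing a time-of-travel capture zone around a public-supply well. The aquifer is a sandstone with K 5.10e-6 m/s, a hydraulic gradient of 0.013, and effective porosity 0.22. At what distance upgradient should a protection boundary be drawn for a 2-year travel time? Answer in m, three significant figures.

K = 5.10e-6 m/s × 86400 s/d = 0.4406 m/d
Specific discharge q = 0.4406 × 0.013 = 0.005728 m/d
v = Ki/n = 0.4406·0.013/0.22 = 0.02604 m/d
T = 2 yr × 365 = 730 d
L = v × T = 0.02604 × 730 = 19.01 m

19.0 m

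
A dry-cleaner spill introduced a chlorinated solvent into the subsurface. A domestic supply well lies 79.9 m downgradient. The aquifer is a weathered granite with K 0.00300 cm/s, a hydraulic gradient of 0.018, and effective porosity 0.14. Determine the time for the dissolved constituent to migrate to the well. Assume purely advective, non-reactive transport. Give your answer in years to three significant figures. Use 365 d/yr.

K = 0.00300 cm/s × 864 = 2.592 m/d
q = Ki = 2.592 × 0.018 = 0.04666 m/d
v = Ki/n = 2.592·0.018/0.14 = 0.3333 m/d
t = L / v = 79.9 / 0.3333 = 239.8 d
   = 239.8 / 365 = 0.657 yr

0.657 years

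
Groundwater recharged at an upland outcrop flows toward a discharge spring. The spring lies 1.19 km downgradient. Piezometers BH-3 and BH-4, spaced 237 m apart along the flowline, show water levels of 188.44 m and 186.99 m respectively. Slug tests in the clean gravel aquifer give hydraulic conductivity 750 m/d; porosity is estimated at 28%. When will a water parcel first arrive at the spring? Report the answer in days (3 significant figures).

Hydraulic gradient i = (188.44 − 186.99) / 237 = 1.45 / 237 = 0.006118
q = Ki = 750 × 0.006118 = 4.589 m/d
v_s = q/n_e = 4.589/0.28 = 16.39 m/d
L = 1.19 km = 1190 m
t = L / v = 1190 / 16.39 = 72.61 d

72.6 days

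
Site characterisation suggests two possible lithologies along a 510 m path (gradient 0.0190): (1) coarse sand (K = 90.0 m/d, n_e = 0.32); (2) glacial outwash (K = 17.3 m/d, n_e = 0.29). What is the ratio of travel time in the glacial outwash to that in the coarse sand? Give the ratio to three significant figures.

4.71

Unit 1 (coarse sand): v = 90.0×0.019/0.32 = 5.344 m/d, t = 510/5.344 = 95.44 d
Unit 2 (glacial outwash): v = 17.3×0.019/0.29 = 1.133 m/d, t = 510/1.133 = 450.0 d
t(glacial outwash) / t(coarse sand) = 450.0/95.44 = 4.71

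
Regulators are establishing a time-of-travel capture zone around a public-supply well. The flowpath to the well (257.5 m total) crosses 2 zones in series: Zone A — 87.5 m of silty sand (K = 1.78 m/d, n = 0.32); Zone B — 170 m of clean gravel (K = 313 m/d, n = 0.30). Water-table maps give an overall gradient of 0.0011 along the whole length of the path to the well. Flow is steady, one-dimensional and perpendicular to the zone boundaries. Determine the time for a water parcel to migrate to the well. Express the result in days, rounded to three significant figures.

13900 days

Continuity: the same q passes through each zone, so ΔH = q·Σ(L_j/K_j) — the zones act as resistances in series.
Σ(L/K) = 87.5/1.78 + 170/313 = 49.16 + 0.5431 = 49.70 d
K_eq = L_total / Σ(L/K) = 257.5 / 49.70 = 5.181 m/d
q = K_eq · i = 5.181 × 0.0011 = 0.005699 m/d (same in every zone)
Zone A: v = q/n = 0.005699/0.32 = 0.01781 m/d → t_A = 87.5/0.01781 = 4913 d
Zone B: v = q/n = 0.005699/0.30 = 0.01900 m/d → t_B = 170/0.01900 = 8949 d
Total t = 4913 + 8949 = 13860 d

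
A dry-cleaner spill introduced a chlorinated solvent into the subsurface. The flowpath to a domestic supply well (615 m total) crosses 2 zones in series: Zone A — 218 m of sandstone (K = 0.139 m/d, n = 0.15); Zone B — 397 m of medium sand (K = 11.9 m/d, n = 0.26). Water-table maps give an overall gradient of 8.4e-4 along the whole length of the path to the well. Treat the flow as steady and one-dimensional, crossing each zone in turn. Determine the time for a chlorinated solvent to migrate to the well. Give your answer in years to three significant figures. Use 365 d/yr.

Steady 1-D flow in series ⇒ the Darcy flux q is identical in every zone and the zone head losses add (resistances L/K in series).
Σ(L/K) = 218/0.139 + 397/11.9 = 1568 + 33.36 = 1602 d
K_eq = L_total / Σ(L/K) = 615 / 1602 = 0.3840 m/d
q = K_eq · i = 0.3840 × 8.4e-4 = 3.225e-4 m/d (same in every zone)
Zone A: v = q/n = 3.225e-4/0.15 = 0.002150 m/d → t_A = 218/0.002150 = 101400 d
Zone B: v = q/n = 3.225e-4/0.26 = 0.001241 m/d → t_B = 397/0.001241 = 320000 d
Total t = 101400 + 320000 = 421400 d
   = 421400 / 365 = 1150 yr

1150 years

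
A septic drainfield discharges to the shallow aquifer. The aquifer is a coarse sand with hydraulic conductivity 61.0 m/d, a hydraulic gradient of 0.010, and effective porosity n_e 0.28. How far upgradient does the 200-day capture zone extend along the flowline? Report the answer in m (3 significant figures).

436 m

Specific discharge q = 61.0 × 0.010 = 0.6100 m/d
Average linear velocity = 0.6100 / 0.28 = 2.179 m/d
L = v × T = 2.179 × 200 = 435.7 m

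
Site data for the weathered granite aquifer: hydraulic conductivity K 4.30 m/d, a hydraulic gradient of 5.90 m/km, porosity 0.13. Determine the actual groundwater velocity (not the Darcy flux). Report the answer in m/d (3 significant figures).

q = Ki = 4.30 × 0.0059 = 0.02537 m/d
Seepage velocity v = q / n = 0.02537 / 0.13 = 0.1952 m/d

0.195 m/d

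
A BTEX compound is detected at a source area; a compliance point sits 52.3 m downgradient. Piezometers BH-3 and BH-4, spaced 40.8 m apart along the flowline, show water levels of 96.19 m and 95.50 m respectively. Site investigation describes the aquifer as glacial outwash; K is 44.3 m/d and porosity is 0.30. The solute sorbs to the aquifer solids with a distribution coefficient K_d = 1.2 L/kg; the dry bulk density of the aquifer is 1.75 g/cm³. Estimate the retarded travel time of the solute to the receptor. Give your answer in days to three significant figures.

Hydraulic gradient i = (96.19 − 95.50) / 40.8 = 0.69 / 40.8 = 0.01691
Specific discharge q = 44.3 × 0.01691 = 0.7492 m/d
Average linear velocity = 0.7492 / 0.30 = 2.497 m/d
Retardation R = 1 + ρ_b·K_d/n = 1 + 1.75×1.2/0.30 = 8.000
Contaminant velocity v_c = v/R = 2.497/8.000 = 0.3122 m/d
t = L/v_c = 52.3/0.3122 = 167.5 d

168 days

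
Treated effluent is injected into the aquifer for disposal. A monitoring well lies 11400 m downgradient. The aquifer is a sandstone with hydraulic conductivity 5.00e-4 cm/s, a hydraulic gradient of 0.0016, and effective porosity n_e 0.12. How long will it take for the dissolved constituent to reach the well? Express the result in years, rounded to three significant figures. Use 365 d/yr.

K = 5.00e-4 cm/s × 864 = 0.4320 m/d
q = Ki = 0.4320 × 0.0016 = 6.912e-4 m/d
Average linear velocity = 6.912e-4 / 0.12 = 0.005760 m/d
t = L / v = 11400 / 0.005760 = 1.979e6 d
   = 1.979e6 / 365 = 5420 yr

5420 years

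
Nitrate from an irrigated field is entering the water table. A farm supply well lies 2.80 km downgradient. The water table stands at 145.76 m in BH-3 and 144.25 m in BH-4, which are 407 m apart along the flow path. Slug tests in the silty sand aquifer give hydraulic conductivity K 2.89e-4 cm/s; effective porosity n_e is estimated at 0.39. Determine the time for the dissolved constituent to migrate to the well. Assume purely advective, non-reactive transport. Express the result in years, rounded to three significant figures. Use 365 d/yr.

Hydraulic gradient i = (145.76 − 144.25) / 407 = 1.51 / 407 = 0.003710
K = 2.89e-4 cm/s × 864 = 0.2497 m/d
Specific discharge q = 0.2497 × 0.003710 = 9.264e-4 m/d
v = Ki/n = 0.2497·0.003710/0.39 = 0.002375 m/d
L = 2.80 km = 2800 m
t = L / v = 2800 / 0.002375 = 1.179e6 d
   = 1.179e6 / 365 = 3230 yr

3230 years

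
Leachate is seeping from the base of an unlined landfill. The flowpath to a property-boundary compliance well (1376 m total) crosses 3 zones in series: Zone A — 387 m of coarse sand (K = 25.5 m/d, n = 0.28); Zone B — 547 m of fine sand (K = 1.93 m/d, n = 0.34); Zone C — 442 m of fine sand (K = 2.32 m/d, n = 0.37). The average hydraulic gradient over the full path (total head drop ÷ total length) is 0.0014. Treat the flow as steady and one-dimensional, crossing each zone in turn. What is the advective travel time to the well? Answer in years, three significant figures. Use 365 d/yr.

319 years

Continuity: the same q passes through each zone, so ΔH = q·Σ(L_j/K_j) — the zones act as resistances in series.
Σ(L/K) = 387/25.5 + 547/1.93 + 442/2.32 = 15.18 + 283.4 + 190.5 = 489.1 d
K_eq = L_total / Σ(L/K) = 1376 / 489.1 = 2.813 m/d
q = K_eq · i = 2.813 × 0.0014 = 0.003939 m/d (same in every zone)
Zone A: v = q/n = 0.003939/0.28 = 0.01407 m/d → t_A = 387/0.01407 = 27510 d
Zone B: v = q/n = 0.003939/0.34 = 0.01158 m/d → t_B = 547/0.01158 = 47220 d
Zone C: v = q/n = 0.003939/0.37 = 0.01064 m/d → t_C = 442/0.01064 = 41520 d
Total t = 27510 + 47220 + 41520 = 116300 d
   = 116300 / 365 = 319 yr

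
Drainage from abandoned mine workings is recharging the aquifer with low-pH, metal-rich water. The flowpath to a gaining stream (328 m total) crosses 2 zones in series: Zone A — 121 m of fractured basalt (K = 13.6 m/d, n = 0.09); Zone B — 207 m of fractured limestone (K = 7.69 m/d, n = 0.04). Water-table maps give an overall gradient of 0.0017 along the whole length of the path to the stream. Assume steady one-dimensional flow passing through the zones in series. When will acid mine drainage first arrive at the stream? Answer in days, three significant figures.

Continuity: the same q passes through each zone, so ΔH = q·Σ(L_j/K_j) — the zones act as resistances in series.
Σ(L/K) = 121/13.6 + 207/7.69 = 8.897 + 26.92 = 35.82 d
K_eq = L_total / Σ(L/K) = 328 / 35.82 = 9.158 m/d
q = K_eq · i = 9.158 × 0.0017 = 0.01557 m/d (same in every zone)
Zone A: v = q/n = 0.01557/0.09 = 0.1730 m/d → t_A = 121/0.1730 = 699.5 d
Zone B: v = q/n = 0.01557/0.04 = 0.3892 m/d → t_B = 207/0.3892 = 531.8 d
Total t = 699.5 + 531.8 = 1231 d

1230 days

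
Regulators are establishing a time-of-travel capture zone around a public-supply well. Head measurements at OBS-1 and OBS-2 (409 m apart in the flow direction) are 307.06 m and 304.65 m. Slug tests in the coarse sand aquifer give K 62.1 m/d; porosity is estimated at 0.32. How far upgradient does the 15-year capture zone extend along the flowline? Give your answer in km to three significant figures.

6.26 km

Hydraulic gradient i = (307.06 − 304.65) / 409 = 2.41 / 409 = 0.005892
Darcy flux q = K·i = 62.1 × 0.005892 = 0.3659 m/d
v_s = q/n_e = 0.3659/0.32 = 1.143 m/d
T = 15 yr × 365 = 5475 d
L = v × T = 1.143 × 5475 = 6261 m
   = 6.26 km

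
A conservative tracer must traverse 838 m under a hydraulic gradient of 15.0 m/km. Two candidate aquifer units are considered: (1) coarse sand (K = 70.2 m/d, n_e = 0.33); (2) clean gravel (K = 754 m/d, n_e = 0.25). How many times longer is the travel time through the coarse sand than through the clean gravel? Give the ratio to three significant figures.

14.2

Unit 1 (coarse sand): v = 70.2×0.015/0.33 = 3.191 m/d, t = 838/3.191 = 262.6 d
Unit 2 (clean gravel): v = 754×0.015/0.25 = 45.24 m/d, t = 838/45.24 = 18.52 d
t(coarse sand) / t(clean gravel) = 262.6/18.52 = 14.2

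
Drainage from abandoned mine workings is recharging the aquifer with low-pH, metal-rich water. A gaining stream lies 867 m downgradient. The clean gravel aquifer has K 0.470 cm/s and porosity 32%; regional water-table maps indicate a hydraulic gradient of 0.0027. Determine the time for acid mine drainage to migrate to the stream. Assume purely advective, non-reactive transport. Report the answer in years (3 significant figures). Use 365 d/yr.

0.693 years

K = 0.470 cm/s × 864 = 406.1 m/d
Specific discharge q = 406.1 × 0.0027 = 1.096 m/d
Average linear velocity = 1.096 / 0.32 = 3.426 m/d
t = L / v = 867 / 3.426 = 253.0 d
   = 253.0 / 365 = 0.693 yr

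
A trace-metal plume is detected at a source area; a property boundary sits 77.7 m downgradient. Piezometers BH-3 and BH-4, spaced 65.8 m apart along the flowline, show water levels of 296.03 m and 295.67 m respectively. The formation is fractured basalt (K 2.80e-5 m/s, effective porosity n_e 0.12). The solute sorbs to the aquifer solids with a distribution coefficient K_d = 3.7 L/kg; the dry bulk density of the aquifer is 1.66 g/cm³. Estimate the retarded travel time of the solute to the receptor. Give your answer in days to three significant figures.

Hydraulic gradient i = (296.03 − 295.67) / 65.8 = 0.36 / 65.8 = 0.005471
K = 2.80e-5 m/s × 86400 s/d = 2.419 m/d
Specific discharge q = 2.419 × 0.005471 = 0.01324 m/d
Seepage velocity v = q / n = 0.01324 / 0.12 = 0.1103 m/d
Retardation R = 1 + ρ_b·K_d/n = 1 + 1.66×3.7/0.12 = 52.18
Contaminant velocity v_c = v/R = 0.1103/52.18 = 0.002114 m/d
t = L/v_c = 77.7/0.002114 = 36760 d

36800 days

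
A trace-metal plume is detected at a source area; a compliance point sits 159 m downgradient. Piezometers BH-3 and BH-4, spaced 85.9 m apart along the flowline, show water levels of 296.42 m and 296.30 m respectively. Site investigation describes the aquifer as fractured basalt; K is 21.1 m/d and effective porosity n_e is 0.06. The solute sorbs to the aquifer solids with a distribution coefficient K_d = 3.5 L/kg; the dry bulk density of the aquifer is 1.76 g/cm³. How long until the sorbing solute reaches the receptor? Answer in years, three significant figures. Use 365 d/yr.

Hydraulic gradient i = (296.42 − 296.30) / 85.9 = 0.12 / 85.9 = 0.001397
q = Ki = 21.1 × 0.001397 = 0.02948 m/d
Average linear velocity = 0.02948 / 0.06 = 0.4913 m/d
Retardation R = 1 + ρ_b·K_d/n = 1 + 1.76×3.5/0.06 = 103.7
Contaminant velocity v_c = v/R = 0.4913/103.7 = 0.004739 m/d
t = L/v_c = 159/0.004739 = 33550 d
   = 33550/365 = 91.9 yr

91.9 years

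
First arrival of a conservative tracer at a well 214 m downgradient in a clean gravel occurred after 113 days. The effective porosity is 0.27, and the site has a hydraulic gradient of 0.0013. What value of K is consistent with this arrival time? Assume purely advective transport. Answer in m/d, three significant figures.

v = L / t = 214 / 113 = 1.894 m/d
K = v · n / i = 1.894 × 0.27 / 0.0013 = 393 m/d

393 m/d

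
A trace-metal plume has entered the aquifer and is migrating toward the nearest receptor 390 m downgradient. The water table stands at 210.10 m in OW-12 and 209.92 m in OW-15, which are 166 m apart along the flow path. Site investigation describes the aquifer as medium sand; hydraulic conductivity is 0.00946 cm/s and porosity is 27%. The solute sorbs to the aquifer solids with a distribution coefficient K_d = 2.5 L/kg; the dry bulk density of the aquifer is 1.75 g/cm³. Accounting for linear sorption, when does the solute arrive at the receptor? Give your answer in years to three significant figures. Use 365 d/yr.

Hydraulic gradient i = (210.10 − 209.92) / 166 = 0.18 / 166 = 0.001084
K = 0.00946 cm/s × 864 = 8.173 m/d
q = Ki = 8.173 × 0.001084 = 0.008863 m/d
Seepage velocity v = q / n = 0.008863 / 0.27 = 0.03283 m/d
Retardation R = 1 + ρ_b·K_d/n = 1 + 1.75×2.5/0.27 = 17.20
Contaminant velocity v_c = v/R = 0.03283/17.20 = 0.001908 m/d
t = L/v_c = 390/0.001908 = 204400 d
   = 204400/365 = 560 yr

560 years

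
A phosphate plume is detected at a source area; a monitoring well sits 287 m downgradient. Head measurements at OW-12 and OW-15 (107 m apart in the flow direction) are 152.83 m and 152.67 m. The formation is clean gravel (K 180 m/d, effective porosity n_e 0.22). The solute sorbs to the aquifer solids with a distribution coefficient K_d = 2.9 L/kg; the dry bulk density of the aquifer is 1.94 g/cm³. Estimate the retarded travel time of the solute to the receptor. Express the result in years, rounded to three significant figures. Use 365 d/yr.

17.1 years

Hydraulic gradient i = (152.83 − 152.67) / 107 = 0.16 / 107 = 0.001495
Darcy flux q = K·i = 180 × 0.001495 = 0.2692 m/d
v_s = q/n_e = 0.2692/0.22 = 1.223 m/d
Retardation R = 1 + ρ_b·K_d/n = 1 + 1.94×2.9/0.22 = 26.57
Contaminant velocity v_c = v/R = 1.223/26.57 = 0.04604 m/d
t = L/v_c = 287/0.04604 = 6234 d
   = 6234/365 = 17.1 yr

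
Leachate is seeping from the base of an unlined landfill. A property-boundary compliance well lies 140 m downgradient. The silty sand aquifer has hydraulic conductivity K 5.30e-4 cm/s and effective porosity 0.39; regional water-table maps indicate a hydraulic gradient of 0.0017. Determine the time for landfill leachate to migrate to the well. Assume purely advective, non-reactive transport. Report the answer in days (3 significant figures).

70100 days

K = 5.30e-4 cm/s × 864 = 0.4579 m/d
q = Ki = 0.4579 × 0.0017 = 7.785e-4 m/d
Average linear velocity = 7.785e-4 / 0.39 = 0.001996 m/d
t = L / v = 140 / 0.001996 = 70140 d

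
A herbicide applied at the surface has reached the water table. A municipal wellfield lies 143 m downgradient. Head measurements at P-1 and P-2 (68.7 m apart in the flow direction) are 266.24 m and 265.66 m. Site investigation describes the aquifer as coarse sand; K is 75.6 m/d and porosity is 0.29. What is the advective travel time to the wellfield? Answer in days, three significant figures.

Hydraulic gradient i = (266.24 − 265.66) / 68.7 = 0.58 / 68.7 = 0.008443
Specific discharge q = 75.6 × 0.008443 = 0.6383 m/d
Seepage velocity v = q / n = 0.6383 / 0.29 = 2.201 m/d
t = L / v = 143 / 2.201 = 64.97 d

65.0 days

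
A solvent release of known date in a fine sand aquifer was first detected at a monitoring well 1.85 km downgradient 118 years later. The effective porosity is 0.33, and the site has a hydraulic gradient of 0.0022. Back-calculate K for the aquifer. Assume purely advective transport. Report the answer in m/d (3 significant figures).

t = 118 years = 43070 d
L = 1.85 km = 1850 m
v = L / t = 1850 / 43070 = 0.04295 m/d
K = v · n / i = 0.04295 × 0.33 / 0.0022 = 6.44 m/d

6.44 m/d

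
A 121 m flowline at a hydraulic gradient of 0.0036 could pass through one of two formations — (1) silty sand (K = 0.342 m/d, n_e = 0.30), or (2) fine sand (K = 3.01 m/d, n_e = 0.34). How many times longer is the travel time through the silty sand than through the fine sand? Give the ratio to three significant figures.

7.77

Unit 1 (silty sand): v = 0.342×0.0036/0.30 = 0.004104 m/d, t = 121/0.004104 = 29480 d
Unit 2 (fine sand): v = 3.01×0.0036/0.34 = 0.03187 m/d, t = 121/0.03187 = 3797 d
t(silty sand) / t(fine sand) = 29480/3797 = 7.77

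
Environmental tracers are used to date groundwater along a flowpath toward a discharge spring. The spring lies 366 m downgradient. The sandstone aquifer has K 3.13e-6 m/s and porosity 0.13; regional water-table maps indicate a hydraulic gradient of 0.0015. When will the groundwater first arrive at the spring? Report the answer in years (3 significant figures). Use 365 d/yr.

321 years

K = 3.13e-6 m/s × 86400 s/d = 0.2704 m/d
Darcy flux q = K·i = 0.2704 × 0.0015 = 4.056e-4 m/d
Average linear velocity = 4.056e-4 / 0.13 = 0.003120 m/d
t = L / v = 366 / 0.003120 = 117300 d
   = 117300 / 365 = 321 yr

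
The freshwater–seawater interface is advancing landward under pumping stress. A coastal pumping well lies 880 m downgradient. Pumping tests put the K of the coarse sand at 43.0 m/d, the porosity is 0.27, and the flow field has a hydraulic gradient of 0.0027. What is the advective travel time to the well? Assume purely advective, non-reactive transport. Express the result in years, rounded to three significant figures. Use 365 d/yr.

5.61 years

Specific discharge q = 43.0 × 0.0027 = 0.1161 m/d
v_s = q/n_e = 0.1161/0.27 = 0.4300 m/d
t = L / v = 880 / 0.4300 = 2047 d
   = 2047 / 365 = 5.61 yr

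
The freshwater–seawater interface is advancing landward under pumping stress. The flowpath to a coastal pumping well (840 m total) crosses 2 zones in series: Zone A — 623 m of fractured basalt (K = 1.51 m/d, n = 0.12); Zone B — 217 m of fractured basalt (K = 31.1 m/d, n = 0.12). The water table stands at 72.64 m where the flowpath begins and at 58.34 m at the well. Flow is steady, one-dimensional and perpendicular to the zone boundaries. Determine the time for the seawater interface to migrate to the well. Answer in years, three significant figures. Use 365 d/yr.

Total head drop ΔH = 72.64 − 58.34 = 14.30 m
Steady 1-D flow in series ⇒ the Darcy flux q is identical in every zone and the zone head losses add (resistances L/K in series).
Σ(L/K) = 623/1.51 + 217/31.1 = 412.6 + 6.977 = 419.6 d
q = ΔH / Σ(L/K) = 14.30 / 419.6 = 0.03408 m/d (same in every zone)
Zone A: v = q/n = 0.03408/0.12 = 0.2840 m/d → t_A = 623/0.2840 = 2193 d
Zone B: v = q/n = 0.03408/0.12 = 0.2840 m/d → t_B = 217/0.2840 = 764.0 d
Total t = 2193 + 764.0 = 2957 d
   = 2957 / 365 = 8.10 yr

8.10 years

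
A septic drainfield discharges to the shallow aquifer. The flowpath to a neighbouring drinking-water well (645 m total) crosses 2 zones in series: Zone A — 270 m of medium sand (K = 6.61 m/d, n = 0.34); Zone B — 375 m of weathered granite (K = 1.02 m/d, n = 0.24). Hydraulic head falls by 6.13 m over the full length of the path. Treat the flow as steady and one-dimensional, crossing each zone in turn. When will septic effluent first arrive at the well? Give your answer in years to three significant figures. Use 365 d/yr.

Continuity: the same q passes through each zone, so ΔH = q·Σ(L_j/K_j) — the zones act as resistances in series.
Σ(L/K) = 270/6.61 + 375/1.02 = 40.85 + 367.6 = 408.5 d
q = ΔH / Σ(L/K) = 6.13 / 408.5 = 0.01501 m/d (same in every zone)
Zone A: v = q/n = 0.01501/0.34 = 0.04414 m/d → t_A = 270/0.04414 = 6117 d
Zone B: v = q/n = 0.01501/0.24 = 0.06253 m/d → t_B = 375/0.06253 = 5997 d
Total t = 6117 + 5997 = 12110 d
   = 12110 / 365 = 33.2 yr

33.2 years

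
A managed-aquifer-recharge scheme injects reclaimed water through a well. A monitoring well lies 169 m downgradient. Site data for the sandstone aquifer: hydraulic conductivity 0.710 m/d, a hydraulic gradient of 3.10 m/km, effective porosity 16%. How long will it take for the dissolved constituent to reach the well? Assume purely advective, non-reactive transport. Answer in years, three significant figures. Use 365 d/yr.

33.7 years

Darcy flux q = K·i = 0.710 × 0.0031 = 0.002201 m/d
Seepage velocity v = q / n = 0.002201 / 0.16 = 0.01376 m/d
t = L / v = 169 / 0.01376 = 12290 d
   = 12290 / 365 = 33.7 yr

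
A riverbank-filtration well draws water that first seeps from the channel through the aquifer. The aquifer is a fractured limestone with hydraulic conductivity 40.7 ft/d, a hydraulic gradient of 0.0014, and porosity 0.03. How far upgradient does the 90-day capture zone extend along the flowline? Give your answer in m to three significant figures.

K = 40.7 ft/d × 0.3048 = 12.41 m/d
Darcy flux q = K·i = 12.41 × 0.0014 = 0.01737 m/d
Average linear velocity = 0.01737 / 0.03 = 0.5789 m/d
L = v × T = 0.5789 × 90 = 52.10 m

52.1 m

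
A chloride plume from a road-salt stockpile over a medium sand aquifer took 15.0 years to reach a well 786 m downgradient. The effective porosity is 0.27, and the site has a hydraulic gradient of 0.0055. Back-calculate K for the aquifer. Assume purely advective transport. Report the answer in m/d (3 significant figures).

t = 15.0 years = 5475 d
v = L / t = 786 / 5475 = 0.1436 m/d
K = v · n / i = 0.1436 × 0.27 / 0.0055 = 7.05 m/d

7.05 m/d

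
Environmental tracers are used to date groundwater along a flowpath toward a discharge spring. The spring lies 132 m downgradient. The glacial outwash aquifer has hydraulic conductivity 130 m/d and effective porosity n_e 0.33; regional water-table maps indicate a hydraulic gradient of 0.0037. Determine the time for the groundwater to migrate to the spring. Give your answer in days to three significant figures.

90.6 days

q = Ki = 130 × 0.0037 = 0.4810 m/d
Average linear velocity = 0.4810 / 0.33 = 1.458 m/d
t = L / v = 132 / 1.458 = 90.56 d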